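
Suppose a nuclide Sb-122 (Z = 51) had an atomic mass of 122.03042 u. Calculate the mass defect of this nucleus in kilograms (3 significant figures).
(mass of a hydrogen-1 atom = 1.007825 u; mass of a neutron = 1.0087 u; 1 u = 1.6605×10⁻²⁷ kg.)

1.64e-27 kg

The nucleus contains 51 protons and 122 − 51 = 71 neutrons.
Total constituent mass: 51 × 1.007825 + 71 × 1.0087 = 123.016775 u
The mass defect is 123.016775 − 122.03042 = 0.986355 u.
In SI units: 0.986355 u × 1.6605×10⁻²⁷ kg/u = 1.6378e-27 kg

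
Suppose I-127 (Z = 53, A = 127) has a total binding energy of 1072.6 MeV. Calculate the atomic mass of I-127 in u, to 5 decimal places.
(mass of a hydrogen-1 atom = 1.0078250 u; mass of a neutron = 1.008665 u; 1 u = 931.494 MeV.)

126.90445 u

Mass defect = 1072.6 MeV / (931.494 MeV/u) = 1.1514835 u
Constituent mass = 53(1.0078250) + 74(1.008665) = 128.0559350 u
Atomic mass = 128.0559350 − 1.1514835 = 126.9044515 u ≈ 126.90445 u (to 5 decimal places)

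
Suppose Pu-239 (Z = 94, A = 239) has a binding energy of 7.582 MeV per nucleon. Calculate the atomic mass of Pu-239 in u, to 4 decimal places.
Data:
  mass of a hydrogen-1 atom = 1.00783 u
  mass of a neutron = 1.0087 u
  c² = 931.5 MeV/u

Total binding energy = 239 × 7.582 = 1812.098 MeV
Mass defect = 1812.098 MeV / (931.5 MeV/u) = 1.945355 u
Constituent mass = 94(1.00783) + 145(1.0087) = 240.99752 u
Atomic mass = 240.99752 − 1.945355 = 239.052165 u ≈ 239.0522 u (to 4 decimal places)

239.0522 u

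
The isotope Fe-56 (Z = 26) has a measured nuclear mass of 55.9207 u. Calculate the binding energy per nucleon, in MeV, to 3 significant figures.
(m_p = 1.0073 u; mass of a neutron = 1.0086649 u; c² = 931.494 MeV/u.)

8.80 MeV/nucleon

With 26 protons and 30 neutrons (A = 56):
Mass of separated nucleons = 26(1.0073) + 30(1.0086649) = 26.1898 + 30.2599470 = 56.4497470 u
The mass defect is 56.4497470 − 55.9207 = 0.5290470 u.
E_B = 0.5290470 × 931.494 = 492.804 MeV
Per nucleon: 492.804 / 56 = 8.800 MeV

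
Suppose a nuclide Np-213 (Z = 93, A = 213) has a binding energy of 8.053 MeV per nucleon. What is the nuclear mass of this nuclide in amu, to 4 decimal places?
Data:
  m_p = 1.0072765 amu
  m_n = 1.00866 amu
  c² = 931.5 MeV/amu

Total binding energy = 213 × 8.053 = 1715.289 MeV
Mass defect = 1715.289 MeV / (931.5 MeV/amu) = 1.841427 amu
Constituent mass = 93(1.0072765) + 120(1.00866) = 214.7159145 amu
Nuclear mass = 214.7159145 − 1.841427 = 212.8744875 amu ≈ 212.8745 amu (to 4 decimal places)

212.8745 amu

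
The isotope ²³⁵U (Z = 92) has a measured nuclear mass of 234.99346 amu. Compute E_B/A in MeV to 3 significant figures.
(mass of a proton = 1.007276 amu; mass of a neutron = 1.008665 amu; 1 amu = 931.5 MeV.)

With 92 protons and 143 neutrons (A = 235):
Mass of separated nucleons = 92(1.007276) + 143(1.008665) = 92.669392 + 144.239095 = 236.908487 amu
Δm = 236.908487 − 234.99346 = 1.915027 amu
Binding energy = Δm·c² = 1.915027 × 931.5 MeV/amu = 1783.85 MeV
BE/A = 1783.85 MeV / 235 = 7.591 MeV/nucleon

7.59 MeV/nucleon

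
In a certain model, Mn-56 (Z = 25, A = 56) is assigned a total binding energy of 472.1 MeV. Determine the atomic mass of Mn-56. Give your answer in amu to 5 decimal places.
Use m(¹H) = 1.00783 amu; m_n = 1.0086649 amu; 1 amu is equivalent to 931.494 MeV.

55.95754 amu

Mass defect = 472.1 MeV / (931.494 MeV/amu) = 0.5068202 amu
Constituent mass = 25(1.00783) + 31(1.0086649) = 56.4643619 amu
Atomic mass = 56.4643619 − 0.5068202 = 55.9575417 amu ≈ 55.95754 amu (to 5 decimal places)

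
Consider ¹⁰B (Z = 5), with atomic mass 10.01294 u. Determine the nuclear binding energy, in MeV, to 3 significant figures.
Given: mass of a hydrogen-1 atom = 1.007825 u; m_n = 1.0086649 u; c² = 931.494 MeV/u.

With 5 protons and 5 neutrons (A = 10):
Total constituent mass: 5 × 1.007825 + 5 × 1.0086649 = 10.0824495 u
The mass defect is 10.0824495 − 10.01294 = 0.0695095 u.
E_B = 0.0695095 × 931.494 = 64.7477 MeV

64.7 MeV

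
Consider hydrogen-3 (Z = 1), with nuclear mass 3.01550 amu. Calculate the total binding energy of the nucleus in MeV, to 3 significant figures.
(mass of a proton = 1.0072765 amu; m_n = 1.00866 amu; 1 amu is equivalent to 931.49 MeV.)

8.47 MeV

Mass of separated nucleons = 1(1.0072765) + 2(1.00866) = 1.0072765 + 2.01732 = 3.0245965 amu
Δm = 3.0245965 − 3.01550 = 0.0090965 amu
E_B = 0.0090965 × 931.49 = 8.47330 MeV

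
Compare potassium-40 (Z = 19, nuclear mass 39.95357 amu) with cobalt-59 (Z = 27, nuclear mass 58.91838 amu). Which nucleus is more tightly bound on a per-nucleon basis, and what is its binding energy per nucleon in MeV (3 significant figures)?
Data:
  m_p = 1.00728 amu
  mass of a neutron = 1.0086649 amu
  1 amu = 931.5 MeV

cobalt-59; 8.77 MeV/nucleon

potassium-40: Σm = 19(1.00728) + 21(1.0086649) = 40.3202829 amu; Δm = 0.3667129 amu; E_B = 341.59 MeV; E_B/A = 8.540 MeV
cobalt-59: Σm = 27(1.00728) + 32(1.0086649) = 59.4738368 amu; Δm = 0.5554568 amu; E_B = 517.41 MeV; E_B/A = 8.770 MeV
cobalt-59 has the higher binding energy per nucleon, so it is the more tightly bound nucleus.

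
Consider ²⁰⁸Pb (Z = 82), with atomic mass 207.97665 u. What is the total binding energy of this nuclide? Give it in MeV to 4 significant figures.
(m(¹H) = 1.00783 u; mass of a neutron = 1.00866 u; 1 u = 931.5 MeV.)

1636 MeV

With 82 protons and 126 neutrons (A = 208):
Mass of separated nucleons = 82(1.00783) + 126(1.00866) = 82.64206 + 127.09116 = 209.73322 u
Mass defect Δm = 209.73322 − 207.97665 = 1.75657 u
E_B = 1.75657 × 931.5 = 1636.24 MeV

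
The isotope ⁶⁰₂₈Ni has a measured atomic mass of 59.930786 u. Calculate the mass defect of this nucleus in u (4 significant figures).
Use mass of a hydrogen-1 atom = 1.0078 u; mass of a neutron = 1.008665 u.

0.5649 u

Σm = 28·m(¹H) + 32·m_n = 28.2184 + 32.277280 = 60.495680 u
Δm = 60.495680 − 59.930786 = 0.564894 u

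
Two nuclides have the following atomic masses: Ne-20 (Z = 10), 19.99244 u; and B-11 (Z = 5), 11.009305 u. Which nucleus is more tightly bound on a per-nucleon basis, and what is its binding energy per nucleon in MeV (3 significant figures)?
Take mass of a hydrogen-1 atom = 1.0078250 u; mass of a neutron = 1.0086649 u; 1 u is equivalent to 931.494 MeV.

Ne-20; 8.03 MeV/nucleon

Ne-20: Σm = 10(1.0078250) + 10(1.0086649) = 20.1648990 u; Δm = 0.1724590 u; E_B = 160.64 MeV; E_B/A = 8.032 MeV
B-11: Σm = 5(1.0078250) + 6(1.0086649) = 11.0911144 u; Δm = 0.0818094 u; E_B = 76.205 MeV; E_B/A = 6.928 MeV
Ne-20 has the higher binding energy per nucleon, so it is the more tightly bound nucleus.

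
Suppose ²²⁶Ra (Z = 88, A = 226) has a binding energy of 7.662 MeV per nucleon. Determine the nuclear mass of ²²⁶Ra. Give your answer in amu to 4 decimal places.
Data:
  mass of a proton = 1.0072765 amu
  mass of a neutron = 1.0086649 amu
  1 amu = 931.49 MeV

225.9771 amu

Total binding energy = 226 × 7.662 = 1731.612 MeV
Mass defect = 1731.612 MeV / (931.49 MeV/amu) = 1.858970 amu
Constituent mass = 88(1.0072765) + 138(1.0086649) = 227.8360882 amu
Nuclear mass = 227.8360882 − 1.858970 = 225.9771182 amu ≈ 225.9771 amu (to 4 decimal places)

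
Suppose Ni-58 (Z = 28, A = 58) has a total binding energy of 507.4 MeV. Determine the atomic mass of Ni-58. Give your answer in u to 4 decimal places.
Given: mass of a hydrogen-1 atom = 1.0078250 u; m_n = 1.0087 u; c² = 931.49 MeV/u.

Mass defect = 507.4 MeV / (931.49 MeV/u) = 0.544719 u
Constituent mass = 28(1.0078250) + 30(1.0087) = 58.4801000 u
Atomic mass = 58.4801000 − 0.544719 = 57.9353810 u ≈ 57.9354 u (to 4 decimal places)

57.9354 u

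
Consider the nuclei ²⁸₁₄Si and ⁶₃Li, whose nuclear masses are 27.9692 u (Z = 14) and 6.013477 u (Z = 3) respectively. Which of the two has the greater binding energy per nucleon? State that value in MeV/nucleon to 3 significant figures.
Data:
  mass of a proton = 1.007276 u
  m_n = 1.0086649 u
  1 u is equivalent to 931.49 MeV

²⁸₁₄Si; 8.45 MeV/nucleon

²⁸₁₄Si: Σm = 14(1.007276) + 14(1.0086649) = 28.2231726 u; Δm = 0.2539726 u; E_B = 236.57 MeV; E_B/A = 8.449 MeV
⁶₃Li: Σm = 3(1.007276) + 3(1.0086649) = 6.0478227 u; Δm = 0.0343457 u; E_B = 31.993 MeV; E_B/A = 5.332 MeV
²⁸₁₄Si has the higher binding energy per nucleon, so it is the more tightly bound nucleus.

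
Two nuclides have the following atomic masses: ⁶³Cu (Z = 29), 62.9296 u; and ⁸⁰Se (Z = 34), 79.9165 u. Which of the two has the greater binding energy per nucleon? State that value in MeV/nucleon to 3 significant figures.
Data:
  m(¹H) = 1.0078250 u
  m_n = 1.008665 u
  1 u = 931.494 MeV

⁶³Cu; 8.75 MeV/nucleon

⁶³Cu: Σm = 29(1.0078250) + 34(1.008665) = 63.5215350 u; Δm = 0.5919350 u; E_B = 551.38 MeV; E_B/A = 8.752 MeV
⁸⁰Se: Σm = 34(1.0078250) + 46(1.008665) = 80.6646400 u; Δm = 0.7481400 u; E_B = 696.89 MeV; E_B/A = 8.711 MeV
⁶³Cu has the higher binding energy per nucleon, so it is the more tightly bound nucleus.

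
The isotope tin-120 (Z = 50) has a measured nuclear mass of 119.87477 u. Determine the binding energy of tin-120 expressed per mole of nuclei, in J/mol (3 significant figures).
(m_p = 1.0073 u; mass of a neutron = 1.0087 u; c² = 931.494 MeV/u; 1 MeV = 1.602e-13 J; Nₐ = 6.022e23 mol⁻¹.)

9.88e+13 J/mol

With 50 protons and 70 neutrons (A = 120):
Total constituent mass: 50 × 1.0073 + 70 × 1.0087 = 120.9740 u
The mass defect is 120.9740 − 119.87477 = 1.09923 u.
E_B = 1.09923 × 931.494 = 1023.93 MeV
Per nucleus in joules: 1023.93 MeV × 1.602e-13 J/MeV = 1.6403e-10 J
Per mole: 1.6403e-10 J × 6.022e23 mol⁻¹ = 9.8779e+13 J/mol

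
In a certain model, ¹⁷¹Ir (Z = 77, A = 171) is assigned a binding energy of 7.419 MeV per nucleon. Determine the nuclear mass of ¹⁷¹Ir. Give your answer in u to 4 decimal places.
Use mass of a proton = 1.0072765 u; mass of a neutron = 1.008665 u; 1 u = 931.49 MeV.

171.0128 u

Total binding energy = 171 × 7.419 = 1268.649 MeV
Mass defect = 1268.649 MeV / (931.49 MeV/u) = 1.361957 u
Constituent mass = 77(1.0072765) + 94(1.008665) = 172.3748005 u
Nuclear mass = 172.3748005 − 1.361957 = 171.0128435 u ≈ 171.0128 u (to 4 decimal places)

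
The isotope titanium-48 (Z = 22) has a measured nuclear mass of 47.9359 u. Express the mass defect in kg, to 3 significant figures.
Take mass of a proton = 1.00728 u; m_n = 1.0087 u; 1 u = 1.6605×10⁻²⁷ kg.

7.48e-28 kg

With 22 protons and 26 neutrons (A = 48):
Total constituent mass: 22 × 1.00728 + 26 × 1.0087 = 48.38636 u
Mass defect Δm = 48.38636 − 47.9359 = 0.45046 u
In SI units: 0.45046 u × 1.6605×10⁻²⁷ kg/u = 7.4799e-28 kg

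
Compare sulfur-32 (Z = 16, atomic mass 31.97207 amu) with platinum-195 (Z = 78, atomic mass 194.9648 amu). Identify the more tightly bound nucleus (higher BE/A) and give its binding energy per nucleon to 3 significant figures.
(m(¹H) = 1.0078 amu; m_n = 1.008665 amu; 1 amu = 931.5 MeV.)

sulfur-32; 8.48 MeV/nucleon

sulfur-32: Σm = 16(1.0078) + 16(1.008665) = 32.263440 amu; Δm = 0.291370 amu; E_B = 271.41 MeV; E_B/A = 8.482 MeV
platinum-195: Σm = 78(1.0078) + 117(1.008665) = 196.622205 amu; Δm = 1.657405 amu; E_B = 1543.9 MeV; E_B/A = 7.917 MeV
sulfur-32 has the higher binding energy per nucleon, so it is the more tightly bound nucleus.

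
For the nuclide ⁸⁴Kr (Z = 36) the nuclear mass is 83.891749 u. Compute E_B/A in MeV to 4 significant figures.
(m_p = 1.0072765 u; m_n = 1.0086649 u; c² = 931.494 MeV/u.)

Σm = 36·m_p + 48·m_n = 36.2619540 + 48.4159152 = 84.6778692 u
The mass defect is 84.6778692 − 83.891749 = 0.7861202 u.
Converting to energy: 0.7861202 u × 931.494 MeV/u = 732.266 MeV
BE/A = 732.266 MeV / 84 = 8.717 MeV/nucleon

8.717 MeV/nucleon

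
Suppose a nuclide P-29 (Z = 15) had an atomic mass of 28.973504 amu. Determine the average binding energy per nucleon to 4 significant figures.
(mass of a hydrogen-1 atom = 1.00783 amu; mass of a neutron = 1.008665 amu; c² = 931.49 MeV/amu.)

8.520 MeV/nucleon

With 15 protons and 14 neutrons (A = 29):
Mass of separated nucleons = 15(1.00783) + 14(1.008665) = 15.11745 + 14.121310 = 29.238760 amu
Δm = 29.238760 − 28.973504 = 0.265256 amu
Converting to energy: 0.265256 amu × 931.49 MeV/amu = 247.083 MeV
BE/A = 247.083 MeV / 29 = 8.520 MeV/nucleon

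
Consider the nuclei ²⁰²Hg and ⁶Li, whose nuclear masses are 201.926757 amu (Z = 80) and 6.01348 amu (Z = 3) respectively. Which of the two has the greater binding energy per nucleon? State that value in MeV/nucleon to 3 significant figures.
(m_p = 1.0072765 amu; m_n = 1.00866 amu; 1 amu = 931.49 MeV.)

²⁰²Hg: Σm = 80(1.0072765) + 122(1.00866) = 203.6386400 amu; Δm = 1.7118830 amu; E_B = 1594.6 MeV; E_B/A = 7.894 MeV
⁶Li: Σm = 3(1.0072765) + 3(1.00866) = 6.0478095 amu; Δm = 0.0343295 amu; E_B = 31.978 MeV; E_B/A = 5.330 MeV
²⁰²Hg has the higher binding energy per nucleon, so it is the more tightly bound nucleus.

²⁰²Hg; 7.89 MeV/nucleon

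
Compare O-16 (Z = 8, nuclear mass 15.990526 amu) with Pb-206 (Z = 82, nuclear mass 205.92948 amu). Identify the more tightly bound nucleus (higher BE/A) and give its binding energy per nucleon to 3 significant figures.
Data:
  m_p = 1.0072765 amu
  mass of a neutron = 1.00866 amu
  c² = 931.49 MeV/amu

O-16: Σm = 8(1.0072765) + 8(1.00866) = 16.1274920 amu; Δm = 0.1369660 amu; E_B = 127.58 MeV; E_B/A = 7.974 MeV
Pb-206: Σm = 82(1.0072765) + 124(1.00866) = 207.6705130 amu; Δm = 1.7410330 amu; E_B = 1621.8 MeV; E_B/A = 7.873 MeV
O-16 has the higher binding energy per nucleon, so it is the more tightly bound nucleus.

O-16; 7.97 MeV/nucleon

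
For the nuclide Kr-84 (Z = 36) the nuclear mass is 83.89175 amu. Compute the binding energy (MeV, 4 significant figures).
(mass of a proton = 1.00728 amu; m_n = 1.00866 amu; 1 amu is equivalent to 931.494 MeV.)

732.2 MeV

The nucleus contains 36 protons and 84 − 36 = 48 neutrons.
Total constituent mass: 36 × 1.00728 + 48 × 1.00866 = 84.67776 amu
Mass defect Δm = 84.67776 − 83.89175 = 0.78601 amu
Binding energy = Δm·c² = 0.78601 × 931.494 MeV/amu = 732.164 MeV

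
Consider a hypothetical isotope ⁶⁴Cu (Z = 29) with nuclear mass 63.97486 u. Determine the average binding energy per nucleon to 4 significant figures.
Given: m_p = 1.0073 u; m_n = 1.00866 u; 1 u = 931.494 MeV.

7.859 MeV/nucleon

The nucleus contains 29 protons and 64 − 29 = 35 neutrons.
Total constituent mass: 29 × 1.0073 + 35 × 1.00866 = 64.51480 u
The mass defect is 64.51480 − 63.97486 = 0.53994 u.
E_B = 0.53994 × 931.494 = 502.951 MeV
Per nucleon: 502.951 / 64 = 7.859 MeV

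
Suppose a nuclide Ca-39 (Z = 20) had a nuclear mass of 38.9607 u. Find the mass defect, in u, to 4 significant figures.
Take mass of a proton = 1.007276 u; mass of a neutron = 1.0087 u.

0.3501 u

The nucleus contains 20 protons and 39 − 20 = 19 neutrons.
Mass of separated nucleons = 20(1.007276) + 19(1.0087) = 20.145520 + 19.1653 = 39.310820 u
The mass defect is 39.310820 − 38.9607 = 0.350120 u.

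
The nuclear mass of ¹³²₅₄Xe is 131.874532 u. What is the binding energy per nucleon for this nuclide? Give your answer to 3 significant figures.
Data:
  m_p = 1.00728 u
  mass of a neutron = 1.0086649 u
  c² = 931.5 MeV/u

Total constituent mass: 54 × 1.00728 + 78 × 1.0086649 = 133.0689822 u
Δm = 133.0689822 − 131.874532 = 1.1944502 u
Binding energy = Δm·c² = 1.1944502 × 931.5 MeV/u = 1112.63 MeV
BE/A = 1112.63 MeV / 132 = 8.429 MeV/nucleon

8.43 MeV/nucleon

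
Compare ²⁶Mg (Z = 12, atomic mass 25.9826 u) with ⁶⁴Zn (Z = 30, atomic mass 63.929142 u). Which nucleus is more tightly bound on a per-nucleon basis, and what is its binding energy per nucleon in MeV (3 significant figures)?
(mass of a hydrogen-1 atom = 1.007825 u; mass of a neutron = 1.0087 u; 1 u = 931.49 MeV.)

²⁶Mg: Σm = 12(1.007825) + 14(1.0087) = 26.215700 u; Δm = 0.233100 u; E_B = 217.13 MeV; E_B/A = 8.351 MeV
⁶⁴Zn: Σm = 30(1.007825) + 34(1.0087) = 64.530550 u; Δm = 0.601408 u; E_B = 560.21 MeV; E_B/A = 8.753 MeV
⁶⁴Zn has the higher binding energy per nucleon, so it is the more tightly bound nucleus.

⁶⁴Zn; 8.75 MeV/nucleon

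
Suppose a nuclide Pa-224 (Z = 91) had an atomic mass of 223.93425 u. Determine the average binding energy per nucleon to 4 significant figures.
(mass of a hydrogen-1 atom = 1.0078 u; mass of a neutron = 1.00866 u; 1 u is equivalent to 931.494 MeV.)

Total constituent mass: 91 × 1.0078 + 133 × 1.00866 = 225.86158 u
The mass defect is 225.86158 − 223.93425 = 1.92733 u.
Converting to energy: 1.92733 u × 931.494 MeV/u = 1795.30 MeV
Dividing by A = 224 gives 8.015 MeV per nucleon.

8.015 MeV/nucleon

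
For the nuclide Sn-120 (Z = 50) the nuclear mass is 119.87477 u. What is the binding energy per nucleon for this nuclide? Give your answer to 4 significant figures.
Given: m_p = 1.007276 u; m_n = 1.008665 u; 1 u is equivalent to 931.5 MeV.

With 50 protons and 70 neutrons (A = 120):
Total constituent mass: 50 × 1.007276 + 70 × 1.008665 = 120.970350 u
The mass defect is 120.970350 − 119.87477 = 1.095580 u.
Converting to energy: 1.095580 u × 931.5 MeV/u = 1020.53 MeV
Dividing by A = 120 gives 8.504 MeV per nucleon.

8.504 MeV/nucleon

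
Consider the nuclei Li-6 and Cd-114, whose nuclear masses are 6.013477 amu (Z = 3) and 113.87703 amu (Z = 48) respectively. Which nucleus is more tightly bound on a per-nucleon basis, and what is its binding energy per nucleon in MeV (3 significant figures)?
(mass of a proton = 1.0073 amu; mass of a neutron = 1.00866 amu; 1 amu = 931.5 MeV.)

Li-6: Σm = 3(1.0073) + 3(1.00866) = 6.04788 amu; Δm = 0.034403 amu; E_B = 32.046 MeV; E_B/A = 5.341 MeV
Cd-114: Σm = 48(1.0073) + 66(1.00866) = 114.92196 amu; Δm = 1.04493 amu; E_B = 973.35 MeV; E_B/A = 8.538 MeV
Cd-114 has the higher binding energy per nucleon, so it is the more tightly bound nucleus.

Cd-114; 8.54 MeV/nucleon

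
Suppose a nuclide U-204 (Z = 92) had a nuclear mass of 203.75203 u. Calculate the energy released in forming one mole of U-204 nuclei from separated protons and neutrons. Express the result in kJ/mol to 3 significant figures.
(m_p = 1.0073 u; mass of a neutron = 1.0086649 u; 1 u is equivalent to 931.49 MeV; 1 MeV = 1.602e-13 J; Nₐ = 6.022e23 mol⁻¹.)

The nucleus contains 92 protons and 204 − 92 = 112 neutrons.
Total constituent mass: 92 × 1.0073 + 112 × 1.0086649 = 205.6420688 u
Δm = 205.6420688 − 203.75203 = 1.8900388 u
Binding energy = Δm·c² = 1.8900388 × 931.49 MeV/u = 1760.55 MeV
Per nucleus in joules: 1760.55 MeV × 1.602e-13 J/MeV = 2.8204e-10 J
Per mole: 2.8204e-10 J × 6.022e23 mol⁻¹ = 1.6984e+14 J/mol

1.70e+11 kJ/mol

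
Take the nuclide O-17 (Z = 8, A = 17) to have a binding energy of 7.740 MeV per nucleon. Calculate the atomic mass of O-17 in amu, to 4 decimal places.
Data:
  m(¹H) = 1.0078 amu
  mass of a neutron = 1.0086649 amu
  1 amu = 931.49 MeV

16.9991 amu

Total binding energy = 17 × 7.740 = 131.580 MeV
Mass defect = 131.580 MeV / (931.49 MeV/amu) = 0.141258 amu
Constituent mass = 8(1.0078) + 9(1.0086649) = 17.1403841 amu
Atomic mass = 17.1403841 − 0.141258 = 16.9991261 amu ≈ 16.9991 amu (to 4 decimal places)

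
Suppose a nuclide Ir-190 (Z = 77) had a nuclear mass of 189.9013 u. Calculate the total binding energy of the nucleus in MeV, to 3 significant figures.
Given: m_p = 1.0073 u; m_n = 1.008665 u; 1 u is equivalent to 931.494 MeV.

1530 MeV

Mass of separated nucleons = 77(1.0073) + 113(1.008665) = 77.5621 + 113.979145 = 191.541245 u
Mass defect Δm = 191.541245 − 189.9013 = 1.639945 u
Binding energy = Δm·c² = 1.639945 × 931.494 MeV/u = 1527.60 MeV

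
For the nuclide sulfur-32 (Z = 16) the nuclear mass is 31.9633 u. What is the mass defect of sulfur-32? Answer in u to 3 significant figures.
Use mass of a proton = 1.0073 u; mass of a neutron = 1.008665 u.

0.292 u

Σm = 16·m_p + 16·m_n = 16.1168 + 16.138640 = 32.255440 u
Δm = 32.255440 − 31.9633 = 0.292140 u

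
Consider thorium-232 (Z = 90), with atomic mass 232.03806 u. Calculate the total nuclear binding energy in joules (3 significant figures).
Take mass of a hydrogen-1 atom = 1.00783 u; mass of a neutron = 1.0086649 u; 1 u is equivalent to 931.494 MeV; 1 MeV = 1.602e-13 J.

2.83e-10 J

With 90 protons and 142 neutrons (A = 232):
Mass of separated nucleons = 90(1.00783) + 142(1.0086649) = 90.70470 + 143.2304158 = 233.9351158 u
Mass defect Δm = 233.9351158 − 232.03806 = 1.8970558 u
E_B = 1.8970558 × 931.494 = 1767.10 MeV
In joules: 1767.10 MeV × 1.602e-13 J/MeV = 2.8309e-10 J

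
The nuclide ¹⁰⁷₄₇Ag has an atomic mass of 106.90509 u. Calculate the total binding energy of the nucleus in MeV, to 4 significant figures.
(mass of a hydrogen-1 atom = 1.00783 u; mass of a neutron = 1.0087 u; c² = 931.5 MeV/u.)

Σm = 47·m(¹H) + 60·m_n = 47.36801 + 60.5220 = 107.89001 u
Δm = 107.89001 − 106.90509 = 0.98492 u
E_B = 0.98492 × 931.5 = 917.453 MeV

917.5 MeV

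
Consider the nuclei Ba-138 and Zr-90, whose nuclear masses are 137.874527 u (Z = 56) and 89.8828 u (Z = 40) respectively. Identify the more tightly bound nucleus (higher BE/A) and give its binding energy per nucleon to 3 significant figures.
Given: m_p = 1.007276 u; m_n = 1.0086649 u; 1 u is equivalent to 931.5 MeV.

Zr-90; 8.71 MeV/nucleon

Ba-138: Σm = 56(1.007276) + 82(1.0086649) = 139.1179778 u; Δm = 1.2434508 u; E_B = 1158.3 MeV; E_B/A = 8.393 MeV
Zr-90: Σm = 40(1.007276) + 50(1.0086649) = 90.7242850 u; Δm = 0.8414850 u; E_B = 783.84 MeV; E_B/A = 8.709 MeV
Zr-90 has the higher binding energy per nucleon, so it is the more tightly bound nucleus.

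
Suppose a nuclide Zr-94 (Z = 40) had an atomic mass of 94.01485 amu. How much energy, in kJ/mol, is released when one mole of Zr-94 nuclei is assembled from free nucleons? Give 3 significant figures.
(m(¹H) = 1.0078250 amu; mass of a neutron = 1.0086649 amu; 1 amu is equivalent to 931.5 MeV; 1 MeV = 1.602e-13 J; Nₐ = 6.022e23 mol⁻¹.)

Mass of separated nucleons = 40(1.0078250) + 54(1.0086649) = 40.3130000 + 54.4679046 = 94.7809046 amu
Δm = 94.7809046 − 94.01485 = 0.7660546 amu
Binding energy = Δm·c² = 0.7660546 × 931.5 MeV/amu = 713.580 MeV
Per nucleus in joules: 713.580 MeV × 1.602e-13 J/MeV = 1.1432e-10 J
Per mole: 1.1432e-10 J × 6.022e23 mol⁻¹ = 6.8844e+13 J/mol

6.88e+10 kJ/mol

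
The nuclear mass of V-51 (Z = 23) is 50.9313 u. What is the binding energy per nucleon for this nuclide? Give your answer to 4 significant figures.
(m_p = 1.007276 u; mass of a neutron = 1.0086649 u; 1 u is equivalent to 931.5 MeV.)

Total constituent mass: 23 × 1.007276 + 28 × 1.0086649 = 51.4099652 u
The mass defect is 51.4099652 − 50.9313 = 0.4786652 u.
Converting to energy: 0.4786652 u × 931.5 MeV/u = 445.877 MeV
Per nucleon: 445.877 / 51 = 8.743 MeV

8.743 MeV/nucleon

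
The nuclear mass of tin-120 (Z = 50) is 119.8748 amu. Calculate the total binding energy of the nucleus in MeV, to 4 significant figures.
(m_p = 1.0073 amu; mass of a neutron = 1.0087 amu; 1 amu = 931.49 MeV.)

With 50 protons and 70 neutrons (A = 120):
Σm = 50·m_p + 70·m_n = 50.3650 + 70.6090 = 120.9740 amu
Δm = 120.9740 − 119.8748 = 1.0992 amu
E_B = 1.0992 × 931.49 = 1023.89 MeV

1024 MeV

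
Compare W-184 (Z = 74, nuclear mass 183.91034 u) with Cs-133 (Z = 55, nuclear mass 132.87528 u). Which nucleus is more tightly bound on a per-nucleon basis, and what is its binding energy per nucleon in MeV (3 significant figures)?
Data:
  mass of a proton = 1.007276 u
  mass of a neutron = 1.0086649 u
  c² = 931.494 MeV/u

Cs-133; 8.41 MeV/nucleon

W-184: Σm = 74(1.007276) + 110(1.0086649) = 185.4915630 u; Δm = 1.5812230 u; E_B = 1472.9 MeV; E_B/A = 8.0049 MeV
Cs-133: Σm = 55(1.007276) + 78(1.0086649) = 134.0760422 u; Δm = 1.2007622 u; E_B = 1118.5 MeV; E_B/A = 8.410 MeV
Cs-133 has the higher binding energy per nucleon, so it is the more tightly bound nucleus.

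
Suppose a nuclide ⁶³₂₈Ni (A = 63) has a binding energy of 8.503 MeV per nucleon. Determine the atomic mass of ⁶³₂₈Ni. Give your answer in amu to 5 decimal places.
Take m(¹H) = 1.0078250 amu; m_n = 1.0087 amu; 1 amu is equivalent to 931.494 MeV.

Total binding energy = 63 × 8.503 = 535.689 MeV
Mass defect = 535.689 MeV / (931.494 MeV/amu) = 0.5750858 amu
Constituent mass = 28(1.0078250) + 35(1.0087) = 63.5236000 amu
Atomic mass = 63.5236000 − 0.5750858 = 62.9485142 amu ≈ 62.94851 amu (to 5 decimal places)

62.94851 amu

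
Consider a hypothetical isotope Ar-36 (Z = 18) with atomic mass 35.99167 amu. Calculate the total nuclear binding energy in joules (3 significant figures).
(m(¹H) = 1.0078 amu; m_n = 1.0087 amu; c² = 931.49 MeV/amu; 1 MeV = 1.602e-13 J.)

4.56e-11 J

Total constituent mass: 18 × 1.0078 + 18 × 1.0087 = 36.2970 amu
Mass defect Δm = 36.2970 − 35.99167 = 0.30533 amu
E_B = 0.30533 × 931.49 = 284.412 MeV
In joules: 284.412 MeV × 1.602e-13 J/MeV = 4.5563e-11 J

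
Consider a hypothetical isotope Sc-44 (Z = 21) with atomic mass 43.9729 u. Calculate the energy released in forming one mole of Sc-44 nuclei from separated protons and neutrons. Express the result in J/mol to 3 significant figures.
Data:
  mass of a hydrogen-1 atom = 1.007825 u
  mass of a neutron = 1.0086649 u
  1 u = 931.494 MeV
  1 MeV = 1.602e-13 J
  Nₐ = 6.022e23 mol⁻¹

Total constituent mass: 21 × 1.007825 + 23 × 1.0086649 = 44.3636177 u
Mass defect Δm = 44.3636177 − 43.9729 = 0.3907177 u
E_B = 0.3907177 × 931.494 = 363.951 MeV
Per nucleus in joules: 363.951 MeV × 1.602e-13 J/MeV = 5.8305e-11 J
Per mole: 5.8305e-11 J × 6.022e23 mol⁻¹ = 3.5111e+13 J/mol

3.51e+13 J/mol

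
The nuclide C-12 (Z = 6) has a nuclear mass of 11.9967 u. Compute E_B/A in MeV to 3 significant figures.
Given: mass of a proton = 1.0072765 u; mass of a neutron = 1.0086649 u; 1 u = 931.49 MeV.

7.68 MeV/nucleon

With 6 protons and 6 neutrons (A = 12):
Mass of separated nucleons = 6(1.0072765) + 6(1.0086649) = 6.0436590 + 6.0519894 = 12.0956484 u
Δm = 12.0956484 − 11.9967 = 0.0989484 u
E_B = 0.0989484 × 931.49 = 92.1694 MeV
Per nucleon: 92.1694 / 12 = 7.681 MeV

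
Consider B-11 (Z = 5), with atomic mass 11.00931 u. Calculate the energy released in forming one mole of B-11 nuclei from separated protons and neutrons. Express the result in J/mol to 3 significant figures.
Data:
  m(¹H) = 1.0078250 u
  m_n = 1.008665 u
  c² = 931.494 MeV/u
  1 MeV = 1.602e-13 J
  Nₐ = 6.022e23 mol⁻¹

7.35e+12 J/mol

The nucleus contains 5 protons and 11 − 5 = 6 neutrons.
Total constituent mass: 5 × 1.0078250 + 6 × 1.008665 = 11.0911150 u
Mass defect Δm = 11.0911150 − 11.00931 = 0.0818050 u
E_B = 0.0818050 × 931.494 = 76.2009 MeV
Per nucleus in joules: 76.2009 MeV × 1.602e-13 J/MeV = 1.2207e-11 J
Per mole: 1.2207e-11 J × 6.022e23 mol⁻¹ = 7.3511e+12 J/mol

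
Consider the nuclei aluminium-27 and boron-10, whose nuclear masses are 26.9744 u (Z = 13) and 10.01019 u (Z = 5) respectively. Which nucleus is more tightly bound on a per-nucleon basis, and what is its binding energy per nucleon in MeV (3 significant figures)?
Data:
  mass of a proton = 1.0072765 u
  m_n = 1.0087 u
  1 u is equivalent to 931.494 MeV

aluminium-27: Σm = 13(1.0072765) + 14(1.0087) = 27.2163945 u; Δm = 0.2419945 u; E_B = 225.42 MeV; E_B/A = 8.349 MeV
boron-10: Σm = 5(1.0072765) + 5(1.0087) = 10.0798825 u; Δm = 0.0696925 u; E_B = 64.918 MeV; E_B/A = 6.492 MeV
aluminium-27 has the higher binding energy per nucleon, so it is the more tightly bound nucleus.

aluminium-27; 8.35 MeV/nucleon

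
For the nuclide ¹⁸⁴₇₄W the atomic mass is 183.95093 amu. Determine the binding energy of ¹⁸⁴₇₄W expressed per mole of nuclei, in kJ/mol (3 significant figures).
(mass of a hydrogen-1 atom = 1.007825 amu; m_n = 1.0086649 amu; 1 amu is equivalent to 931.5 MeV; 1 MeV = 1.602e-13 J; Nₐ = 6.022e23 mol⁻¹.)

The nucleus contains 74 protons and 184 − 74 = 110 neutrons.
Σm = 74·m(¹H) + 110·m_n = 74.579050 + 110.9531390 = 185.5321890 amu
Mass defect Δm = 185.5321890 − 183.95093 = 1.5812590 amu
Binding energy = Δm·c² = 1.5812590 × 931.5 MeV/amu = 1472.94 MeV
Per nucleus in joules: 1472.94 MeV × 1.602e-13 J/MeV = 2.3596e-10 J
Per mole: 2.3596e-10 J × 6.022e23 mol⁻¹ = 1.4210e+14 J/mol

1.42e+11 kJ/mol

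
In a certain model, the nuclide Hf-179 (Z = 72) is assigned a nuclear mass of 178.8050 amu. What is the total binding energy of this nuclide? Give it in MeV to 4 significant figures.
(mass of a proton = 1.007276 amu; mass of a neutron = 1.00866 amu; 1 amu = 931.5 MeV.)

1533 MeV

With 72 protons and 107 neutrons (A = 179):
Σm = 72·m_p + 107·m_n = 72.523872 + 107.92662 = 180.450492 amu
The mass defect is 180.450492 − 178.8050 = 1.645492 amu.
Binding energy = Δm·c² = 1.645492 × 931.5 MeV/amu = 1532.78 MeV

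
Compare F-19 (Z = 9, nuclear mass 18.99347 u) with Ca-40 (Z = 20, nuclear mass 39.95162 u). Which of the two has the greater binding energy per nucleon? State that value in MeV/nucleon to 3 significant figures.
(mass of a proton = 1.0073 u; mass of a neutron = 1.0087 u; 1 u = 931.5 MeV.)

F-19: Σm = 9(1.0073) + 10(1.0087) = 19.1527 u; Δm = 0.15923 u; E_B = 148.32 MeV; E_B/A = 7.806 MeV
Ca-40: Σm = 20(1.0073) + 20(1.0087) = 40.3200 u; Δm = 0.36838 u; E_B = 343.15 MeV; E_B/A = 8.579 MeV
Ca-40 has the higher binding energy per nucleon, so it is the more tightly bound nucleus.

Ca-40; 8.58 MeV/nucleon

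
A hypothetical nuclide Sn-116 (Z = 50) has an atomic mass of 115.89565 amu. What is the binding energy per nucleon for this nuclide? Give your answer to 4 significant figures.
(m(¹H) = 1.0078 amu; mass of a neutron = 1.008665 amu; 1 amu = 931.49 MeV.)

Z = 50, so N = A − Z = 116 − 50 = 66.
Mass of separated nucleons = 50(1.0078) + 66(1.008665) = 50.3900 + 66.571890 = 116.961890 amu
The mass defect is 116.961890 − 115.89565 = 1.066240 amu.
E_B = 1.066240 × 931.49 = 993.192 MeV
BE/A = 993.192 MeV / 116 = 8.562 MeV/nucleon

8.562 MeV/nucleon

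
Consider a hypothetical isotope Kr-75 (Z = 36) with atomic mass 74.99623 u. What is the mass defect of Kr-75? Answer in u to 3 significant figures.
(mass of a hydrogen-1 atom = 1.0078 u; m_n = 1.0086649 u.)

Mass of separated nucleons = 36(1.0078) + 39(1.0086649) = 36.2808 + 39.3379311 = 75.6187311 u
Δm = 75.6187311 − 74.99623 = 0.6225011 u

0.623 u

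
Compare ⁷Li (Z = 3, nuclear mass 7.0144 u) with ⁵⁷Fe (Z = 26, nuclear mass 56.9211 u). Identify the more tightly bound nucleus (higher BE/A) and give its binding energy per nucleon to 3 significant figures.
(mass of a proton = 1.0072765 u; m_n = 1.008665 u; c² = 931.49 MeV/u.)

⁷Li: Σm = 3(1.0072765) + 4(1.008665) = 7.0564895 u; Δm = 0.0420895 u; E_B = 39.206 MeV; E_B/A = 5.601 MeV
⁵⁷Fe: Σm = 26(1.0072765) + 31(1.008665) = 57.4578040 u; Δm = 0.5367040 u; E_B = 499.93 MeV; E_B/A = 8.771 MeV
⁵⁷Fe has the higher binding energy per nucleon, so it is the more tightly bound nucleus.

⁵⁷Fe; 8.77 MeV/nucleon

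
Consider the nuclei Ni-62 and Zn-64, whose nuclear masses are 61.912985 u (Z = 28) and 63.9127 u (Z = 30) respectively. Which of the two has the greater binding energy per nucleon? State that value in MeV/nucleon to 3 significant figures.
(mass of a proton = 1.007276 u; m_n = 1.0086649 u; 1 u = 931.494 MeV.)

Ni-62: Σm = 28(1.007276) + 34(1.0086649) = 62.4983346 u; Δm = 0.5853496 u; E_B = 545.25 MeV; E_B/A = 8.794 MeV
Zn-64: Σm = 30(1.007276) + 34(1.0086649) = 64.5128866 u; Δm = 0.6001866 u; E_B = 559.07 MeV; E_B/A = 8.735 MeV
Ni-62 has the higher binding energy per nucleon, so it is the more tightly bound nucleus.

Ni-62; 8.79 MeV/nucleon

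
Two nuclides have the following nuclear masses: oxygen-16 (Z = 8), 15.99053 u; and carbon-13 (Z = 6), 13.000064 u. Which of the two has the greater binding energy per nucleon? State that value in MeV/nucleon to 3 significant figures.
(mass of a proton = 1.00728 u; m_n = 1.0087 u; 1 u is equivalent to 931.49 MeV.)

oxygen-16; 7.99 MeV/nucleon

oxygen-16: Σm = 8(1.00728) + 8(1.0087) = 16.12784 u; Δm = 0.13731 u; E_B = 127.90 MeV; E_B/A = 7.994 MeV
carbon-13: Σm = 6(1.00728) + 7(1.0087) = 13.10458 u; Δm = 0.104516 u; E_B = 97.356 MeV; E_B/A = 7.489 MeV
oxygen-16 has the higher binding energy per nucleon, so it is the more tightly bound nucleus.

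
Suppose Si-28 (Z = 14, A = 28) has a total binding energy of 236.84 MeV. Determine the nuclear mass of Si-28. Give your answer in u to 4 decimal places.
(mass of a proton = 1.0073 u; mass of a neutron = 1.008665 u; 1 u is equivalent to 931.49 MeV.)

27.9693 u

Mass defect = 236.84 MeV / (931.49 MeV/u) = 0.254259 u
Constituent mass = 14(1.0073) + 14(1.008665) = 28.223510 u
Nuclear mass = 28.223510 − 0.254259 = 27.969251 u ≈ 27.9693 u (to 4 decimal places)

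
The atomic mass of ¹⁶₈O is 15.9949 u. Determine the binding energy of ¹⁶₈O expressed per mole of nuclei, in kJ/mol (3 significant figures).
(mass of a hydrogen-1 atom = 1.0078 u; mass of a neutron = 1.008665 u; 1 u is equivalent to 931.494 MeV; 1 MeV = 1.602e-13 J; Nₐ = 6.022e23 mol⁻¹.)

Mass of separated nucleons = 8(1.0078) + 8(1.008665) = 8.0624 + 8.069320 = 16.131720 u
The mass defect is 16.131720 − 15.9949 = 0.136820 u.
Converting to energy: 0.136820 u × 931.494 MeV/u = 127.447 MeV
Per nucleus in joules: 127.447 MeV × 1.602e-13 J/MeV = 2.0417e-11 J
Per mole: 2.0417e-11 J × 6.022e23 mol⁻¹ = 1.2295e+13 J/mol

1.23e+10 kJ/mol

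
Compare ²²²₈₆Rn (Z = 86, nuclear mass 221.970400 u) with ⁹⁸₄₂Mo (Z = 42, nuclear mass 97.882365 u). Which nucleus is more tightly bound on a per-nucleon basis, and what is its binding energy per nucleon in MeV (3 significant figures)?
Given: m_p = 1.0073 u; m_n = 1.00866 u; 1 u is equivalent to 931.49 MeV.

²²²₈₆Rn: Σm = 86(1.0073) + 136(1.00866) = 223.80556 u; Δm = 1.835160 u; E_B = 1709.4 MeV; E_B/A = 7.700 MeV
⁹⁸₄₂Mo: Σm = 42(1.0073) + 56(1.00866) = 98.79156 u; Δm = 0.909195 u; E_B = 846.91 MeV; E_B/A = 8.642 MeV
⁹⁸₄₂Mo has the higher binding energy per nucleon, so it is the more tightly bound nucleus.

⁹⁸₄₂Mo; 8.64 MeV/nucleon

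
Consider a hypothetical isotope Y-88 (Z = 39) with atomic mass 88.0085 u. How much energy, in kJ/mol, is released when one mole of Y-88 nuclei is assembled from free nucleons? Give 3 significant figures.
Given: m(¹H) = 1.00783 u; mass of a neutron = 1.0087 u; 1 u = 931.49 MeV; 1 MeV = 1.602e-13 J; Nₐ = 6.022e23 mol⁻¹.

Z = 39, so N = A − Z = 88 − 39 = 49.
Total constituent mass: 39 × 1.00783 + 49 × 1.0087 = 88.73167 u
The mass defect is 88.73167 − 88.0085 = 0.72317 u.
Binding energy = Δm·c² = 0.72317 × 931.49 MeV/u = 673.626 MeV
Per nucleus in joules: 673.626 MeV × 1.602e-13 J/MeV = 1.0791e-10 J
Per mole: 1.0791e-10 J × 6.022e23 mol⁻¹ = 6.4983e+13 J/mol

6.50e+10 kJ/mol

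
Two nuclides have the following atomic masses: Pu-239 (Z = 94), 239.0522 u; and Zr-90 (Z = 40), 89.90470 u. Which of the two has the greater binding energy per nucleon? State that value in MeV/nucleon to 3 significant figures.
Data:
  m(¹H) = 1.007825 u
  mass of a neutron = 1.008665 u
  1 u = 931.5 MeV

Pu-239: Σm = 94(1.007825) + 145(1.008665) = 240.991975 u; Δm = 1.939775 u; E_B = 1806.9 MeV; E_B/A = 7.560 MeV
Zr-90: Σm = 40(1.007825) + 50(1.008665) = 90.746250 u; Δm = 0.841550 u; E_B = 783.90 MeV; E_B/A = 8.710 MeV
Zr-90 has the higher binding energy per nucleon, so it is the more tightly bound nucleus.

Zr-90; 8.71 MeV/nucleon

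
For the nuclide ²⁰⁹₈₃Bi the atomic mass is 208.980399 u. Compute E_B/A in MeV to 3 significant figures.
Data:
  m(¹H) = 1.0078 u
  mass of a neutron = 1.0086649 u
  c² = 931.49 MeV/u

Z = 83, so N = A − Z = 209 − 83 = 126.
Mass of separated nucleons = 83(1.0078) + 126(1.0086649) = 83.6474 + 127.0917774 = 210.7391774 u
Mass defect Δm = 210.7391774 − 208.980399 = 1.7587784 u
Converting to energy: 1.7587784 u × 931.49 MeV/u = 1638.28 MeV
Per nucleon: 1638.28 / 209 = 7.839 MeV

7.84 MeV/nucleon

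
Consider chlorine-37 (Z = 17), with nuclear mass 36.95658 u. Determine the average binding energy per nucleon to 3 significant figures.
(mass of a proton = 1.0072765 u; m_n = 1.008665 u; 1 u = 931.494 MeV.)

8.57 MeV/nucleon

Z = 17, so N = A − Z = 37 − 17 = 20.
Σm = 17·m_p + 20·m_n = 17.1237005 + 20.173300 = 37.2970005 u
Δm = 37.2970005 − 36.95658 = 0.3404205 u
Binding energy = Δm·c² = 0.3404205 × 931.494 MeV/u = 317.100 MeV
Dividing by A = 37 gives 8.570 MeV per nucleon.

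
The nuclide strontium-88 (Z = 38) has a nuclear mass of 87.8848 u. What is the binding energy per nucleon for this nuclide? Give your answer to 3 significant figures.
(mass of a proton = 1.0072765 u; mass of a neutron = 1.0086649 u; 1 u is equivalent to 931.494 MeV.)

8.73 MeV/nucleon

The nucleus contains 38 protons and 88 − 38 = 50 neutrons.
Σm = 38·m_p + 50·m_n = 38.2765070 + 50.4332450 = 88.7097520 u
The mass defect is 88.7097520 − 87.8848 = 0.8249520 u.
Converting to energy: 0.8249520 u × 931.494 MeV/u = 768.438 MeV
Dividing by A = 88 gives 8.732 MeV per nucleon.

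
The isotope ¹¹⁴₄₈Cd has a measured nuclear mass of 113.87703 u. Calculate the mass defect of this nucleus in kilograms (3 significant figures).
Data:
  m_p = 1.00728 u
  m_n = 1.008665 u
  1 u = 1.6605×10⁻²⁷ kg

1.73e-27 kg

The nucleus contains 48 protons and 114 − 48 = 66 neutrons.
Total constituent mass: 48 × 1.00728 + 66 × 1.008665 = 114.921330 u
Mass defect Δm = 114.921330 − 113.87703 = 1.044300 u
In SI units: 1.044300 u × 1.6605×10⁻²⁷ kg/u = 1.7341e-27 kg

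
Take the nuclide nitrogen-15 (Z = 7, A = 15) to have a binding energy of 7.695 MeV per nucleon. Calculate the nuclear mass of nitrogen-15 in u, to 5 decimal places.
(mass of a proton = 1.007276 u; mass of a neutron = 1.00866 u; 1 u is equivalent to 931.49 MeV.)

14.99630 u

Total binding energy = 15 × 7.695 = 115.425 MeV
Mass defect = 115.425 MeV / (931.49 MeV/u) = 0.1239144 u
Constituent mass = 7(1.007276) + 8(1.00866) = 15.120212 u
Nuclear mass = 15.120212 − 0.1239144 = 14.9962976 u ≈ 14.99630 u (to 5 decimal places)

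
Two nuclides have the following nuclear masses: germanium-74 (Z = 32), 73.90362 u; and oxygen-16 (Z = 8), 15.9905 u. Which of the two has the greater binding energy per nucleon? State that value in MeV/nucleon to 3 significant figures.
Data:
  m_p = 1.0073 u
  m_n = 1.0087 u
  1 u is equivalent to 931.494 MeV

germanium-74: Σm = 32(1.0073) + 42(1.0087) = 74.5990 u; Δm = 0.69538 u; E_B = 647.74 MeV; E_B/A = 8.753 MeV
oxygen-16: Σm = 8(1.0073) + 8(1.0087) = 16.1280 u; Δm = 0.1375 u; E_B = 128.08 MeV; E_B/A = 8.005 MeV
germanium-74 has the higher binding energy per nucleon, so it is the more tightly bound nucleus.

germanium-74; 8.75 MeV/nucleon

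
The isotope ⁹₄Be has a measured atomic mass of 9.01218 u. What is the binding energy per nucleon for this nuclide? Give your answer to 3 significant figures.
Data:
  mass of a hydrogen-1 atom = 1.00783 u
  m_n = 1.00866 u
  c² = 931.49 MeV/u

Σm = 4·m(¹H) + 5·m_n = 4.03132 + 5.04330 = 9.07462 u
Mass defect Δm = 9.07462 − 9.01218 = 0.06244 u
E_B = 0.06244 × 931.49 = 58.1622 MeV
Dividing by A = 9 gives 6.462 MeV per nucleon.

6.46 MeV/nucleon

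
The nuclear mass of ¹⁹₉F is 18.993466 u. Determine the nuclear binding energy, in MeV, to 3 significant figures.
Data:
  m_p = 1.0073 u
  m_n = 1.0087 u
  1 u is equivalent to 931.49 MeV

Total constituent mass: 9 × 1.0073 + 10 × 1.0087 = 19.1527 u
Mass defect Δm = 19.1527 − 18.993466 = 0.159234 u
Converting to energy: 0.159234 u × 931.49 MeV/u = 148.325 MeV

148 MeV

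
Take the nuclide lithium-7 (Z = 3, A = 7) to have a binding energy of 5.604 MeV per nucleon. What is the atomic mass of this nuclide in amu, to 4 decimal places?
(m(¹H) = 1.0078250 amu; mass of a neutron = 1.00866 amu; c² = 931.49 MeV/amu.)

Total binding energy = 7 × 5.604 = 39.228 MeV
Mass defect = 39.228 MeV / (931.49 MeV/amu) = 0.042113 amu
Constituent mass = 3(1.0078250) + 4(1.00866) = 7.0581150 amu
Atomic mass = 7.0581150 − 0.042113 = 7.0160020 amu ≈ 7.0160 amu (to 4 decimal places)

7.0160 amu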